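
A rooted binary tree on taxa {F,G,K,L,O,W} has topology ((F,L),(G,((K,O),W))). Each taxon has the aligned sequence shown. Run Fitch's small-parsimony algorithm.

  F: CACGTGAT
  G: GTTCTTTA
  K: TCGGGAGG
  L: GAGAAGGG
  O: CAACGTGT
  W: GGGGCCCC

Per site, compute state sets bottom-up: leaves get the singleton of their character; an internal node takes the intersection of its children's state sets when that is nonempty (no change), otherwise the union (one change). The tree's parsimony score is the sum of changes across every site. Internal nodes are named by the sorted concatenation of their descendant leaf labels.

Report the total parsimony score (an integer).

25

[col 0] FL: children F:{C}, L:{G} ∪→ {C,G}; cost 1
[col 0] KO: children K:{T}, O:{C} ∪→ {C,T}; cost 1
[col 0] KOW: children KO:{C,T}, W:{G} ∪→ {C,G,T}; cost 1
[col 0] GKOW: children G:{G}, KOW:{C,G,T} ∩→ {G}; cost 0
[col 0] FGKLOW: children FL:{C,G}, GKOW:{G} ∩→ {G}; cost 0
[col 1] FL: children F:{A}, L:{A} ∩→ {A}; cost 0
[col 1] KO: children K:{C}, O:{A} ∪→ {A,C}; cost 1
[col 1] KOW: children KO:{A,C}, W:{G} ∪→ {A,C,G}; cost 1
[col 1] GKOW: children G:{T}, KOW:{A,C,G} ∪→ {A,C,G,T}; cost 1
[col 1] FGKLOW: children FL:{A}, GKOW:{A,C,G,T} ∩→ {A}; cost 0
[col 2] FL: children F:{C}, L:{G} ∪→ {C,G}; cost 1
[col 2] KO: children K:{G}, O:{A} ∪→ {A,G}; cost 1
[col 2] KOW: children KO:{A,G}, W:{G} ∩→ {G}; cost 0
[col 2] GKOW: children G:{T}, KOW:{G} ∪→ {G,T}; cost 1
[col 2] FGKLOW: children FL:{C,G}, GKOW:{G,T} ∩→ {G}; cost 0
[col 3] FL: children F:{G}, L:{A} ∪→ {A,G}; cost 1
[col 3] KO: children K:{G}, O:{C} ∪→ {C,G}; cost 1
[col 3] KOW: children KO:{C,G}, W:{G} ∩→ {G}; cost 0
[col 3] GKOW: children G:{C}, KOW:{G} ∪→ {C,G}; cost 1
[col 3] FGKLOW: children FL:{A,G}, GKOW:{C,G} ∩→ {G}; cost 0
[col 4] FL: children F:{T}, L:{A} ∪→ {A,T}; cost 1
[col 4] KO: children K:{G}, O:{G} ∩→ {G}; cost 0
[col 4] KOW: children KO:{G}, W:{C} ∪→ {C,G}; cost 1
[col 4] GKOW: children G:{T}, KOW:{C,G} ∪→ {C,G,T}; cost 1
[col 4] FGKLOW: children FL:{A,T}, GKOW:{C,G,T} ∩→ {T}; cost 0
[col 5] FL: children F:{G}, L:{G} ∩→ {G}; cost 0
[col 5] KO: children K:{A}, O:{T} ∪→ {A,T}; cost 1
[col 5] KOW: children KO:{A,T}, W:{C} ∪→ {A,C,T}; cost 1
[col 5] GKOW: children G:{T}, KOW:{A,C,T} ∩→ {T}; cost 0
[col 5] FGKLOW: children FL:{G}, GKOW:{T} ∪→ {G,T}; cost 1
[col 6] FL: children F:{A}, L:{G} ∪→ {A,G}; cost 1
[col 6] KO: children K:{G}, O:{G} ∩→ {G}; cost 0
[col 6] KOW: children KO:{G}, W:{C} ∪→ {C,G}; cost 1
[col 6] GKOW: children G:{T}, KOW:{C,G} ∪→ {C,G,T}; cost 1
[col 6] FGKLOW: children FL:{A,G}, GKOW:{C,G,T} ∩→ {G}; cost 0
[col 7] FL: children F:{T}, L:{G} ∪→ {G,T}; cost 1
[col 7] KO: children K:{G}, O:{T} ∪→ {G,T}; cost 1
[col 7] KOW: children KO:{G,T}, W:{C} ∪→ {C,G,T}; cost 1
[col 7] GKOW: children G:{A}, KOW:{C,G,T} ∪→ {A,C,G,T}; cost 1
[col 7] FGKLOW: children FL:{G,T}, GKOW:{A,C,G,T} ∩→ {G,T}; cost 0
per-site changes: [3, 3, 3, 3, 3, 3, 3, 4]; total = 25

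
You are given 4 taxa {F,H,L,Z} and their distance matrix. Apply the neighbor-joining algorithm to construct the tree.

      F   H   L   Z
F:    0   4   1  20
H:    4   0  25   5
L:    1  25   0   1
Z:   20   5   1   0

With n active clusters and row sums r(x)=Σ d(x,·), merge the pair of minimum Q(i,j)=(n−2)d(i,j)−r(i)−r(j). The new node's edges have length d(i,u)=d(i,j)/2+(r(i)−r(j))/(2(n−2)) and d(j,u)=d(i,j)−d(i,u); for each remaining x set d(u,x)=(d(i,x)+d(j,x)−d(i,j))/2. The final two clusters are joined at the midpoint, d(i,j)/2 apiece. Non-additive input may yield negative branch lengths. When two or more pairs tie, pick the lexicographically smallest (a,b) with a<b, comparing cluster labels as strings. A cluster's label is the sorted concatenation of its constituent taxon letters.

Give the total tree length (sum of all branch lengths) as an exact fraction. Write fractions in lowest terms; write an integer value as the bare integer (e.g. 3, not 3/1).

61/4

step 1: merge (F,H) at d=4, Q=-51; branch lengths F→-1/4, H→17/4; new cluster FH
  updated: d(FH,L)=11, d(FH,Z)=21/2
step 2: merge (FH,L) at d=11, Q=-45/2; branch lengths FH→41/4, L→3/4; new cluster FHL
  updated: d(FHL,Z)=1/4
step 3: merge (FHL,Z) at d=1/4; branch lengths FHL→1/8, Z→1/8; new cluster FHLZ
final tree: (((F:-1/4,H:17/4):41/4,L:3/4):1/8,Z:1/8)
total length: 61/4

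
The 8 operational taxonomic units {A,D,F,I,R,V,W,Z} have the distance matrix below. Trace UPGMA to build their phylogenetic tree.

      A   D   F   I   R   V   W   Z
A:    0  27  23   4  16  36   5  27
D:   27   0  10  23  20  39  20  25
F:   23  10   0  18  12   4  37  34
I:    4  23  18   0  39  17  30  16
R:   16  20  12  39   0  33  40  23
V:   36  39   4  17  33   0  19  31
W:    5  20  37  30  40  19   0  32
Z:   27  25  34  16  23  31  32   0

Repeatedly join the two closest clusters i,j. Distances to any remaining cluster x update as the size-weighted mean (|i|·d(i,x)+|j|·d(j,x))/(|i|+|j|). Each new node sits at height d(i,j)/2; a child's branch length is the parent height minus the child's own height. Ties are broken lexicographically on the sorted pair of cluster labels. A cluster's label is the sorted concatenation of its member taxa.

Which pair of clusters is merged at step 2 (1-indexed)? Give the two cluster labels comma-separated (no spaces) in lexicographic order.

F,V

step 1: merge (A,I) at d=4; branch lengths A→2, I→2; new cluster AI
  updated: d(AI,D)=25, d(AI,F)=41/2, d(AI,R)=55/2, d(AI,V)=53/2, d(AI,W)=35/2, d(AI,Z)=43/2
step 2: merge (F,V) at d=4; branch lengths F→2, V→2; new cluster FV
  updated: d(AI,FV)=47/2, d(D,FV)=49/2, d(FV,R)=45/2, d(FV,W)=28, d(FV,Z)=65/2
step 3: merge (AI,W) at d=35/2; branch lengths AI→27/4, W→35/4; new cluster AIW
  updated: d(AIW,D)=70/3, d(AIW,FV)=25, d(AIW,R)=95/3, d(AIW,Z)=25
step 4: merge (D,R) at d=20; branch lengths D→10, R→10; new cluster DR
  updated: d(AIW,DR)=55/2, d(DR,FV)=47/2, d(DR,Z)=24
step 5: merge (DR,FV) at d=47/2; branch lengths DR→7/4, FV→39/4; new cluster DFRV
  updated: d(AIW,DFRV)=105/4, d(DFRV,Z)=113/4
step 6: merge (AIW,Z) at d=25; branch lengths AIW→15/4, Z→25/2; new cluster AIWZ
  updated: d(AIWZ,DFRV)=107/4
step 7: merge (AIWZ,DFRV) at d=107/4; branch lengths AIWZ→7/8, DFRV→13/8; new cluster ADFIRVWZ
final tree: ((((A:2,I:2):27/4,W:35/4):15/4,Z:25/2):7/8,((D:10,R:10):7/4,(F:2,V:2):39/4):13/8)
total length: 295/4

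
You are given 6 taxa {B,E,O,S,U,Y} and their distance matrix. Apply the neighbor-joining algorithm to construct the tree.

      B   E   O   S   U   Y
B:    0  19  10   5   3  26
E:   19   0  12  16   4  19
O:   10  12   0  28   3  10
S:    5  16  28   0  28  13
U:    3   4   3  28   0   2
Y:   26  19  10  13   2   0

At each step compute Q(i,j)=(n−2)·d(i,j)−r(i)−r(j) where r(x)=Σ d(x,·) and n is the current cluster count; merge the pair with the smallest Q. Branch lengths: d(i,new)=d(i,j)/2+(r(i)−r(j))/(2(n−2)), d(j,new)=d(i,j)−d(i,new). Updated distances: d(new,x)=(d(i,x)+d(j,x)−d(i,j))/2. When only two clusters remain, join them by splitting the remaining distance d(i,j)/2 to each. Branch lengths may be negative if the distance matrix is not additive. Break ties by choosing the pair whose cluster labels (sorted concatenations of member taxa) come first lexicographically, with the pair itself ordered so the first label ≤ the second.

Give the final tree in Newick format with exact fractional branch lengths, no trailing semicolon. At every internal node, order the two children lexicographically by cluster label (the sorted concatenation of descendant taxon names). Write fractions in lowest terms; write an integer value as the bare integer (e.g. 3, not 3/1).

1. join B+S (d=5, Q=-133) ⇒ BS; edges |B|=-7/8, |S|=47/8
  updated: d(BS,E)=15, d(BS,O)=33/2, d(BS,U)=13, d(BS,Y)=17
2. join BS+E (d=15, Q=-133/2) ⇒ BES; edges |BS|=113/12, |E|=67/12
  updated: d(BES,O)=27/4, d(BES,U)=1, d(BES,Y)=21/2
3. join BES+O (d=27/4, Q=-49/2) ⇒ BEOS; edges |BES|=3, |O|=15/4
  updated: d(BEOS,U)=-11/8, d(BEOS,Y)=55/8
4. join BEOS+U (d=-11/8, Q=-15/2) ⇒ BEOSU; edges |BEOS|=7/4, |U|=-25/8
  updated: d(BEOSU,Y)=41/8
5. join BEOSU+Y (d=41/8) ⇒ BEOSUY; edges |BEOSU|=41/16, |Y|=41/16
final tree: (((((B:-7/8,S:47/8):113/12,E:67/12):3,O:15/4):7/4,U:-25/8):41/16,Y:41/16)
total length: 61/2

(((((B:-7/8,S:47/8):113/12,E:67/12):3,O:15/4):7/4,U:-25/8):41/16,Y:41/16)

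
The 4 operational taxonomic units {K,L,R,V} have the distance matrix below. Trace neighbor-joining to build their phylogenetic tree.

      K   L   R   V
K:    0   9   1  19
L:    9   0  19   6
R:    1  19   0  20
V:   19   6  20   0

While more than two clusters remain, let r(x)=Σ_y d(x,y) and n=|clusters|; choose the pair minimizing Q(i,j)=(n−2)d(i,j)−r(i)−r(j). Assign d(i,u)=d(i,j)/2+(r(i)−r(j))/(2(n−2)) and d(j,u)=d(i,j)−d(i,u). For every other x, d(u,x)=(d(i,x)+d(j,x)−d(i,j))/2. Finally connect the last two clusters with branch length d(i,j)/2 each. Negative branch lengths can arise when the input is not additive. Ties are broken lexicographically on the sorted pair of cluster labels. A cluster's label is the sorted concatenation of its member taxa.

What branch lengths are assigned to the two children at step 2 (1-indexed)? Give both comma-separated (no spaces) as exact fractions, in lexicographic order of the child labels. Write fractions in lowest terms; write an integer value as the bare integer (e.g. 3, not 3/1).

53/4,1/4

iteration 1: select K,R (d=1, Q=-67); attach at lengths (-9/4, 13/4); label the merged cluster KR
  updated: d(KR,L)=27/2, d(KR,V)=19
iteration 2: select KR,L (d=27/2, Q=-77/2); attach at lengths (53/4, 1/4); label the merged cluster KLR
  updated: d(KLR,V)=23/4
iteration 3: select KLR,V (d=23/4); attach at lengths (23/8, 23/8); label the merged cluster KLRV
final tree: (((K:-9/4,R:13/4):53/4,L:1/4):23/8,V:23/8)
total length: 81/4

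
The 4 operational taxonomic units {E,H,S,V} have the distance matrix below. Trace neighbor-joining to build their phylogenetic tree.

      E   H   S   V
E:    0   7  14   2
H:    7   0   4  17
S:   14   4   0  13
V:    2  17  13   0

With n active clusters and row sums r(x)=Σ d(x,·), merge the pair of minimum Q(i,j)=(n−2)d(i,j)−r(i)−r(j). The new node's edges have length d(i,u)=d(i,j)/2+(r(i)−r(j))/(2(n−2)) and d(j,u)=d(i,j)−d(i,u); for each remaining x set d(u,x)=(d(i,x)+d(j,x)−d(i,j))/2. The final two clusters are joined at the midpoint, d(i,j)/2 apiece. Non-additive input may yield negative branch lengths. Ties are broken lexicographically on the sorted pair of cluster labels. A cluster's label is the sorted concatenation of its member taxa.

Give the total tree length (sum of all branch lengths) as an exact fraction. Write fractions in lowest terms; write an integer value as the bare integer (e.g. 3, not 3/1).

iteration 1: select E,V (d=2, Q=-51); attach at lengths (-5/4, 13/4); label the merged cluster EV
  updated: d(EV,H)=11, d(EV,S)=25/2
iteration 2: select EV,H (d=11, Q=-55/2); attach at lengths (39/4, 5/4); label the merged cluster EHV
  updated: d(EHV,S)=11/4
iteration 3: select EHV,S (d=11/4); attach at lengths (11/8, 11/8); label the merged cluster EHSV
final tree: (((E:-5/4,V:13/4):39/4,H:5/4):11/8,S:11/8)
total length: 63/4

63/4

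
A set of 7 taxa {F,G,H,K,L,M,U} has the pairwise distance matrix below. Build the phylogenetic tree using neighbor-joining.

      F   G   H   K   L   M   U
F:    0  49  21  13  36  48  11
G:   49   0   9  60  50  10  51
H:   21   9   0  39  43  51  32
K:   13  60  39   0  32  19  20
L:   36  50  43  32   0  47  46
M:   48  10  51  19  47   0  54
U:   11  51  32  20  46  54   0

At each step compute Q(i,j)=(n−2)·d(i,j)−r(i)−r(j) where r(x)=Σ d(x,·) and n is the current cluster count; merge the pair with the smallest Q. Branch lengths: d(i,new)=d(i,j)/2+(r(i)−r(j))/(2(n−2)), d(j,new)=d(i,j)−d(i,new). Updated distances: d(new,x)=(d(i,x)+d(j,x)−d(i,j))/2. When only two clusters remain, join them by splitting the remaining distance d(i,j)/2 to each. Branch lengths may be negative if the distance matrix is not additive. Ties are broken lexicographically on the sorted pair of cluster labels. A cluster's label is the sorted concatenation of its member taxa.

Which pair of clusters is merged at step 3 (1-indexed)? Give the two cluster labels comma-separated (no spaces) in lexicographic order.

GHM,L

iteration 1: select G,M (d=10, Q=-408); attach at lengths (5, 5); label the merged cluster GM
  updated: d(F,GM)=87/2, d(GM,H)=25, d(GM,K)=69/2, d(GM,L)=87/2, d(GM,U)=95/2
iteration 2: select GM,H (d=25, Q=-254); attach at lengths (67/4, 33/4); label the merged cluster GHM
  updated: d(F,GHM)=79/4, d(GHM,K)=97/4, d(GHM,L)=123/4, d(GHM,U)=109/4
iteration 3: select GHM,L (d=123/4, Q=-309/2); attach at lengths (33/4, 45/2); label the merged cluster GHLM
  updated: d(F,GHLM)=25/2, d(GHLM,K)=51/4, d(GHLM,U)=85/4
iteration 4: select F,U (d=11, Q=-267/4); attach at lengths (25/16, 151/16); label the merged cluster FU
  updated: d(FU,GHLM)=91/8, d(FU,K)=11
iteration 5: select FU,GHLM (d=91/8, Q=-281/8); attach at lengths (77/16, 105/16); label the merged cluster FGHLMU
  updated: d(FGHLMU,K)=99/16
iteration 6: select FGHLMU,K (d=99/16); attach at lengths (99/32, 99/32); label the merged cluster FGHKLMU
final tree: (((F:25/16,U:151/16):77/16,(((G:5,M:5):67/4,H:33/4):33/4,L:45/2):105/16):99/32,K:99/32)
total length: 1509/16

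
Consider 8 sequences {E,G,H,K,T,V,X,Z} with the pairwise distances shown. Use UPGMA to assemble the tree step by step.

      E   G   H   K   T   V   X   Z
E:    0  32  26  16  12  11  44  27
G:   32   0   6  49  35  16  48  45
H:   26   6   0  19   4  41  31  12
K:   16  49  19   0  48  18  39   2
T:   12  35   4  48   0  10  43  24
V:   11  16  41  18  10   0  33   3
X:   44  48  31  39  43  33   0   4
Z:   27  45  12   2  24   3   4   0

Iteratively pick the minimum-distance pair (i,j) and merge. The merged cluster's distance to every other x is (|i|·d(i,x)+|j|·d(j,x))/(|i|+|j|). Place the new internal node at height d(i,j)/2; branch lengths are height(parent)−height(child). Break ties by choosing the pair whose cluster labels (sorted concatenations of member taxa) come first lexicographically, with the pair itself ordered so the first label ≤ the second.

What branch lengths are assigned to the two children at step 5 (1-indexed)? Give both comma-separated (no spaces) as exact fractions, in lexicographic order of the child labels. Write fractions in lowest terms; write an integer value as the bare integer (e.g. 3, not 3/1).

step 1: merge (K,Z) at d=2; branch lengths K→1, Z→1; new cluster KZ
  updated: d(E,KZ)=43/2, d(G,KZ)=47, d(H,KZ)=31/2, d(KZ,T)=36, d(KZ,V)=21/2, d(KZ,X)=43/2
step 2: merge (H,T) at d=4; branch lengths H→2, T→2; new cluster HT
  updated: d(E,HT)=19, d(G,HT)=41/2, d(HT,KZ)=103/4, d(HT,V)=51/2, d(HT,X)=37
step 3: merge (KZ,V) at d=21/2; branch lengths KZ→17/4, V→21/4; new cluster KVZ
  updated: d(E,KVZ)=18, d(G,KVZ)=110/3, d(HT,KVZ)=77/3, d(KVZ,X)=76/3
step 4: merge (E,KVZ) at d=18; branch lengths E→9, KVZ→15/4; new cluster EKVZ
  updated: d(EKVZ,G)=71/2, d(EKVZ,HT)=24, d(EKVZ,X)=30
step 5: merge (G,HT) at d=41/2; branch lengths G→41/4, HT→33/4; new cluster GHT
  updated: d(EKVZ,GHT)=167/6, d(GHT,X)=122/3
step 6: merge (EKVZ,GHT) at d=167/6; branch lengths EKVZ→59/12, GHT→11/3; new cluster EGHKTVZ
  updated: d(EGHKTVZ,X)=242/7
step 7: merge (EGHKTVZ,X) at d=242/7; branch lengths EGHKTVZ→283/84, X→121/7; new cluster EGHKTVXZ
final tree: (((E:9,((K:1,Z:1):17/4,V:21/4):15/4):59/12,(G:41/4,(H:2,T:2):33/4):11/3):283/84,X:121/7)
total length: 6383/84

41/4,33/4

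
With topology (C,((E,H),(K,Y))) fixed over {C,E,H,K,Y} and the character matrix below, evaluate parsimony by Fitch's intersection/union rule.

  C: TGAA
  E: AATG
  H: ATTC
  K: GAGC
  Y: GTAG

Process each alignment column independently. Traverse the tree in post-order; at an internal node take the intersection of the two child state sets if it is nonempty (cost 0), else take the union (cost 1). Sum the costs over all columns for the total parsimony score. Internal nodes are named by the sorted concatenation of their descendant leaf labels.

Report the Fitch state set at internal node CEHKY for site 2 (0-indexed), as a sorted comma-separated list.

[col 0] EH: children E:{A}, H:{A} ∩→ {A}; cost 0
[col 0] KY: children K:{G}, Y:{G} ∩→ {G}; cost 0
[col 0] EHKY: children EH:{A}, KY:{G} ∪→ {A,G}; cost 1
[col 0] CEHKY: children C:{T}, EHKY:{A,G} ∪→ {A,G,T}; cost 1
[col 1] EH: children E:{A}, H:{T} ∪→ {A,T}; cost 1
[col 1] KY: children K:{A}, Y:{T} ∪→ {A,T}; cost 1
[col 1] EHKY: children EH:{A,T}, KY:{A,T} ∩→ {A,T}; cost 0
[col 1] CEHKY: children C:{G}, EHKY:{A,T} ∪→ {A,G,T}; cost 1
[col 2] EH: children E:{T}, H:{T} ∩→ {T}; cost 0
[col 2] KY: children K:{G}, Y:{A} ∪→ {A,G}; cost 1
[col 2] EHKY: children EH:{T}, KY:{A,G} ∪→ {A,G,T}; cost 1
[col 2] CEHKY: children C:{A}, EHKY:{A,G,T} ∩→ {A}; cost 0
[col 3] EH: children E:{G}, H:{C} ∪→ {C,G}; cost 1
[col 3] KY: children K:{C}, Y:{G} ∪→ {C,G}; cost 1
[col 3] EHKY: children EH:{C,G}, KY:{C,G} ∩→ {C,G}; cost 0
[col 3] CEHKY: children C:{A}, EHKY:{C,G} ∪→ {A,C,G}; cost 1
per-site changes: [2, 3, 2, 3]; total = 10

A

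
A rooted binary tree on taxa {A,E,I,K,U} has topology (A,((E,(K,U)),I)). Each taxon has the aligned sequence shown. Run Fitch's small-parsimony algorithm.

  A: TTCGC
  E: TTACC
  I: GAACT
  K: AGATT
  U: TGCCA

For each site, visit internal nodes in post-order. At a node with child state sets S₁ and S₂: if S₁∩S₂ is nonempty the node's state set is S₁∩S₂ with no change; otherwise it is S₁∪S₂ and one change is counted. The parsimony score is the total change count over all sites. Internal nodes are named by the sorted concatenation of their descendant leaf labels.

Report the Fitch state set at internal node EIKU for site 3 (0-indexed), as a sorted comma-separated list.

site 0, node KU: K={A} ∪ U={T} → {A,T} (+1)
site 0, node EKU: E={T} ∩ KU={A,T} → {T} (+0)
site 0, node EIKU: EKU={T} ∪ I={G} → {G,T} (+1)
site 0, node AEIKU: A={T} ∩ EIKU={G,T} → {T} (+0)
site 1, node KU: K={G} ∩ U={G} → {G} (+0)
site 1, node EKU: E={T} ∪ KU={G} → {G,T} (+1)
site 1, node EIKU: EKU={G,T} ∪ I={A} → {A,G,T} (+1)
site 1, node AEIKU: A={T} ∩ EIKU={A,G,T} → {T} (+0)
site 2, node KU: K={A} ∪ U={C} → {A,C} (+1)
site 2, node EKU: E={A} ∩ KU={A,C} → {A} (+0)
site 2, node EIKU: EKU={A} ∩ I={A} → {A} (+0)
site 2, node AEIKU: A={C} ∪ EIKU={A} → {A,C} (+1)
site 3, node KU: K={T} ∪ U={C} → {C,T} (+1)
site 3, node EKU: E={C} ∩ KU={C,T} → {C} (+0)
site 3, node EIKU: EKU={C} ∩ I={C} → {C} (+0)
site 3, node AEIKU: A={G} ∪ EIKU={C} → {C,G} (+1)
site 4, node KU: K={T} ∪ U={A} → {A,T} (+1)
site 4, node EKU: E={C} ∪ KU={A,T} → {A,C,T} (+1)
site 4, node EIKU: EKU={A,C,T} ∩ I={T} → {T} (+0)
site 4, node AEIKU: A={C} ∪ EIKU={T} → {C,T} (+1)
per-site changes: [2, 2, 2, 2, 3]; total = 11

C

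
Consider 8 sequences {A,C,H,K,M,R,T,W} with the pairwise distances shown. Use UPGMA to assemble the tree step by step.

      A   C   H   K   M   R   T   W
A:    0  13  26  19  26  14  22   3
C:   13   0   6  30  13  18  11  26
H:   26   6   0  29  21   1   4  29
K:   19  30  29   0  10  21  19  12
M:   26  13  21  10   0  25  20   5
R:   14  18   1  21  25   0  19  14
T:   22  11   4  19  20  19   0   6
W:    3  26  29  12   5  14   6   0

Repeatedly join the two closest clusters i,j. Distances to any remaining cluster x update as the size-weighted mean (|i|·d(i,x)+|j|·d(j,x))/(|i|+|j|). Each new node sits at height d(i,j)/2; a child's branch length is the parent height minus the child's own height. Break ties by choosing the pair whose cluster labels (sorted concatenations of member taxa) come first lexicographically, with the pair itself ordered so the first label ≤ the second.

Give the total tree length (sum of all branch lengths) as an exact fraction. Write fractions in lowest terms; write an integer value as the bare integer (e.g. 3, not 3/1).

1. join H+R (d=1) ⇒ HR; edges |H|=1/2, |R|=1/2
  updated: d(A,HR)=20, d(C,HR)=12, d(HR,K)=25, d(HR,M)=23, d(HR,T)=23/2, d(HR,W)=43/2
2. join A+W (d=3) ⇒ AW; edges |A|=3/2, |W|=3/2
  updated: d(AW,C)=39/2, d(AW,HR)=83/4, d(AW,K)=31/2, d(AW,M)=31/2, d(AW,T)=14
3. join K+M (d=10) ⇒ KM; edges |K|=5, |M|=5
  updated: d(AW,KM)=31/2, d(C,KM)=43/2, d(HR,KM)=24, d(KM,T)=39/2
4. join C+T (d=11) ⇒ CT; edges |C|=11/2, |T|=11/2
  updated: d(AW,CT)=67/4, d(CT,HR)=47/4, d(CT,KM)=41/2
5. join CT+HR (d=47/4) ⇒ CHRT; edges |CT|=3/8, |HR|=43/8
  updated: d(AW,CHRT)=75/4, d(CHRT,KM)=89/4
6. join AW+KM (d=31/2) ⇒ AKMW; edges |AW|=25/4, |KM|=11/4
  updated: d(AKMW,CHRT)=41/2
7. join AKMW+CHRT (d=41/2) ⇒ ACHKMRTW; edges |AKMW|=5/2, |CHRT|=35/8
final tree: (((A:3/2,W:3/2):25/4,(K:5,M:5):11/4):5/2,((C:11/2,T:11/2):3/8,(H:1/2,R:1/2):43/8):35/8)
total length: 373/8

373/8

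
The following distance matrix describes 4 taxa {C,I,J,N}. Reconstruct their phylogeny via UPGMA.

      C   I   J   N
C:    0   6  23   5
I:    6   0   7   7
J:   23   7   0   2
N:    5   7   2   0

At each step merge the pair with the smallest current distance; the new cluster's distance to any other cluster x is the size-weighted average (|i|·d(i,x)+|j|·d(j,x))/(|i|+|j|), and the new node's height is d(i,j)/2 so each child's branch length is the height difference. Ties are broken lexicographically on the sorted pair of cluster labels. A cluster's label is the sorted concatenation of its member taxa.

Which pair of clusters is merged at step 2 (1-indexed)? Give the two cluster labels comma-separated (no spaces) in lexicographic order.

iteration 1: select J,N (d=2); attach at lengths (1, 1); label the merged cluster JN
  updated: d(C,JN)=14, d(I,JN)=7
iteration 2: select C,I (d=6); attach at lengths (3, 3); label the merged cluster CI
  updated: d(CI,JN)=21/2
iteration 3: select CI,JN (d=21/2); attach at lengths (9/4, 17/4); label the merged cluster CIJN
final tree: ((C:3,I:3):9/4,(J:1,N:1):17/4)
total length: 29/2

C,I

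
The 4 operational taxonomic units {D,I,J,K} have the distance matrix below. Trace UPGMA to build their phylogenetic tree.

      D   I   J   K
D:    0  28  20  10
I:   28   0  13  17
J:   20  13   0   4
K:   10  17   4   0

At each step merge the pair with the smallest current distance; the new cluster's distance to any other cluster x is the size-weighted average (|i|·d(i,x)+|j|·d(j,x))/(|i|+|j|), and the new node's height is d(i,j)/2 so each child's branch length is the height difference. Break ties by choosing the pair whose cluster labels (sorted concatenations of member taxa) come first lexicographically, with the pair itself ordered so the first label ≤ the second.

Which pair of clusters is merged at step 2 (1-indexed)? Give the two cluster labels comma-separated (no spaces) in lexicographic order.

D,JK

step 1: merge (J,K) at d=4; branch lengths J→2, K→2; new cluster JK
  updated: d(D,JK)=15, d(I,JK)=15
step 2: merge (D,JK) at d=15; branch lengths D→15/2, JK→11/2; new cluster DJK
  updated: d(DJK,I)=58/3
step 3: merge (DJK,I) at d=58/3; branch lengths DJK→13/6, I→29/3; new cluster DIJK
final tree: ((D:15/2,(J:2,K:2):11/2):13/6,I:29/3)
total length: 173/6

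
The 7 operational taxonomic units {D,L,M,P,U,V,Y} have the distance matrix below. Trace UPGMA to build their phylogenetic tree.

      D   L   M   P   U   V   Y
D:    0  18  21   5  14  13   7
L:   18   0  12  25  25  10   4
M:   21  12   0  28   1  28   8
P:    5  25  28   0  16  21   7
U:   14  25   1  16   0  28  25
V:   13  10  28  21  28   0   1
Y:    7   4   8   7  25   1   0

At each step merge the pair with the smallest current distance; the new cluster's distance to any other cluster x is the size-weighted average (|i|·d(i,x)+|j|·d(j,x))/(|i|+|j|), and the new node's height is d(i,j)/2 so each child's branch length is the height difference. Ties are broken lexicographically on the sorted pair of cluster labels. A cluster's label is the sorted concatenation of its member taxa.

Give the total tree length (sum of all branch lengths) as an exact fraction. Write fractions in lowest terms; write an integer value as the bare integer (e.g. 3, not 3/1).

iteration 1: select M,U (d=1); attach at lengths (1/2, 1/2); label the merged cluster MU
  updated: d(D,MU)=35/2, d(L,MU)=37/2, d(MU,P)=22, d(MU,V)=28, d(MU,Y)=33/2
iteration 2: select V,Y (d=1); attach at lengths (1/2, 1/2); label the merged cluster VY
  updated: d(D,VY)=10, d(L,VY)=7, d(MU,VY)=89/4, d(P,VY)=14
iteration 3: select D,P (d=5); attach at lengths (5/2, 5/2); label the merged cluster DP
  updated: d(DP,L)=43/2, d(DP,MU)=79/4, d(DP,VY)=12
iteration 4: select L,VY (d=7); attach at lengths (7/2, 3); label the merged cluster LVY
  updated: d(DP,LVY)=91/6, d(LVY,MU)=21
iteration 5: select DP,LVY (d=91/6); attach at lengths (61/12, 49/12); label the merged cluster DLPVY
  updated: d(DLPVY,MU)=41/2
iteration 6: select DLPVY,MU (d=41/2); attach at lengths (8/3, 39/4); label the merged cluster DLMPUVY
final tree: (((D:5/2,P:5/2):61/12,(L:7/2,(V:1/2,Y:1/2):3):49/12):8/3,(M:1/2,U:1/2):39/4)
total length: 421/12

421/12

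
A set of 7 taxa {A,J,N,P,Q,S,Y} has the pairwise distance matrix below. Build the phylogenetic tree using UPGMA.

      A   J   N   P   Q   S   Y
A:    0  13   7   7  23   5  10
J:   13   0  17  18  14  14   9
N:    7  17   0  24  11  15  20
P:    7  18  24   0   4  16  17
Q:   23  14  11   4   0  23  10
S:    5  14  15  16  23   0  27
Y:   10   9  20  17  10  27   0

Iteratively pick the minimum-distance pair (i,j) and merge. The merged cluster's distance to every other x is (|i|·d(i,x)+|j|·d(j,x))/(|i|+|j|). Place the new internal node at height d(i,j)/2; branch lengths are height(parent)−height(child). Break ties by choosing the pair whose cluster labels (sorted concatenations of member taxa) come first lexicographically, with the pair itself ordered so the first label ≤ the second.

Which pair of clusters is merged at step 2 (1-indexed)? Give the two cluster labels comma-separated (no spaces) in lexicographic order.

1. join P+Q (d=4) ⇒ PQ; edges |P|=2, |Q|=2
  updated: d(A,PQ)=15, d(J,PQ)=16, d(N,PQ)=35/2, d(PQ,S)=39/2, d(PQ,Y)=27/2
2. join A+S (d=5) ⇒ AS; edges |A|=5/2, |S|=5/2
  updated: d(AS,J)=27/2, d(AS,N)=11, d(AS,PQ)=69/4, d(AS,Y)=37/2
3. join J+Y (d=9) ⇒ JY; edges |J|=9/2, |Y|=9/2
  updated: d(AS,JY)=16, d(JY,N)=37/2, d(JY,PQ)=59/4
4. join AS+N (d=11) ⇒ ANS; edges |AS|=3, |N|=11/2
  updated: d(ANS,JY)=101/6, d(ANS,PQ)=52/3
5. join JY+PQ (d=59/4) ⇒ JPQY; edges |JY|=23/8, |PQ|=43/8
  updated: d(ANS,JPQY)=205/12
6. join ANS+JPQY (d=205/12) ⇒ AJNPQSY; edges |ANS|=73/24, |JPQY|=7/6
final tree: (((A:5/2,S:5/2):3,N:11/2):73/24,((J:9/2,Y:9/2):23/8,(P:2,Q:2):43/8):7/6)
total length: 935/24

A,S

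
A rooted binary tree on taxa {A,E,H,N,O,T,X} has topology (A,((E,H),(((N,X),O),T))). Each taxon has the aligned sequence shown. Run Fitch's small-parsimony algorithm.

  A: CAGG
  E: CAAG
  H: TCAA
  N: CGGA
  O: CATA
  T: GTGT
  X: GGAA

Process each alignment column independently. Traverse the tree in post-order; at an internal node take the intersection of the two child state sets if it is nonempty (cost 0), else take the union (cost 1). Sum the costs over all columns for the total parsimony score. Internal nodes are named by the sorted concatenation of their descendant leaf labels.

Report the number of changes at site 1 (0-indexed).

3

site 0, node EH: E={C} ∪ H={T} → {C,T} (+1)
site 0, node NX: N={C} ∪ X={G} → {C,G} (+1)
site 0, node NOX: NX={C,G} ∩ O={C} → {C} (+0)
site 0, node NOTX: NOX={C} ∪ T={G} → {C,G} (+1)
site 0, node EHNOTX: EH={C,T} ∩ NOTX={C,G} → {C} (+0)
site 0, node AEHNOTX: A={C} ∩ EHNOTX={C} → {C} (+0)
site 1, node EH: E={A} ∪ H={C} → {A,C} (+1)
site 1, node NX: N={G} ∩ X={G} → {G} (+0)
site 1, node NOX: NX={G} ∪ O={A} → {A,G} (+1)
site 1, node NOTX: NOX={A,G} ∪ T={T} → {A,G,T} (+1)
site 1, node EHNOTX: EH={A,C} ∩ NOTX={A,G,T} → {A} (+0)
site 1, node AEHNOTX: A={A} ∩ EHNOTX={A} → {A} (+0)
site 2, node EH: E={A} ∩ H={A} → {A} (+0)
site 2, node NX: N={G} ∪ X={A} → {A,G} (+1)
site 2, node NOX: NX={A,G} ∪ O={T} → {A,G,T} (+1)
site 2, node NOTX: NOX={A,G,T} ∩ T={G} → {G} (+0)
site 2, node EHNOTX: EH={A} ∪ NOTX={G} → {A,G} (+1)
site 2, node AEHNOTX: A={G} ∩ EHNOTX={A,G} → {G} (+0)
site 3, node EH: E={G} ∪ H={A} → {A,G} (+1)
site 3, node NX: N={A} ∩ X={A} → {A} (+0)
site 3, node NOX: NX={A} ∩ O={A} → {A} (+0)
site 3, node NOTX: NOX={A} ∪ T={T} → {A,T} (+1)
site 3, node EHNOTX: EH={A,G} ∩ NOTX={A,T} → {A} (+0)
site 3, node AEHNOTX: A={G} ∪ EHNOTX={A} → {A,G} (+1)
per-site changes: [3, 3, 3, 3]; total = 12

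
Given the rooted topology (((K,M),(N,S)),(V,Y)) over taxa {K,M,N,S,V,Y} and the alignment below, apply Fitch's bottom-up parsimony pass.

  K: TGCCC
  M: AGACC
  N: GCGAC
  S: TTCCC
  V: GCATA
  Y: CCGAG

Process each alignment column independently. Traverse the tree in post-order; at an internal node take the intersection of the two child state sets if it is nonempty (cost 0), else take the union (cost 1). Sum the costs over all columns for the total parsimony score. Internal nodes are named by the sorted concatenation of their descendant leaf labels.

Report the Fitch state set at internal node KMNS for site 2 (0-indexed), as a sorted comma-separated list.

C

KM@0: {T} ∪ {A} = {A,T} (union, +1)
NS@0: {G} ∪ {T} = {G,T} (union, +1)
KMNS@0: {A,T} ∩ {G,T} = {T} (intersection, +0)
VY@0: {G} ∪ {C} = {C,G} (union, +1)
KMNSVY@0: {T} ∪ {C,G} = {C,G,T} (union, +1)
KM@1: {G} ∩ {G} = {G} (intersection, +0)
NS@1: {C} ∪ {T} = {C,T} (union, +1)
KMNS@1: {G} ∪ {C,T} = {C,G,T} (union, +1)
VY@1: {C} ∩ {C} = {C} (intersection, +0)
KMNSVY@1: {C,G,T} ∩ {C} = {C} (intersection, +0)
KM@2: {C} ∪ {A} = {A,C} (union, +1)
NS@2: {G} ∪ {C} = {C,G} (union, +1)
KMNS@2: {A,C} ∩ {C,G} = {C} (intersection, +0)
VY@2: {A} ∪ {G} = {A,G} (union, +1)
KMNSVY@2: {C} ∪ {A,G} = {A,C,G} (union, +1)
KM@3: {C} ∩ {C} = {C} (intersection, +0)
NS@3: {A} ∪ {C} = {A,C} (union, +1)
KMNS@3: {C} ∩ {A,C} = {C} (intersection, +0)
VY@3: {T} ∪ {A} = {A,T} (union, +1)
KMNSVY@3: {C} ∪ {A,T} = {A,C,T} (union, +1)
KM@4: {C} ∩ {C} = {C} (intersection, +0)
NS@4: {C} ∩ {C} = {C} (intersection, +0)
KMNS@4: {C} ∩ {C} = {C} (intersection, +0)
VY@4: {A} ∪ {G} = {A,G} (union, +1)
KMNSVY@4: {C} ∪ {A,G} = {A,C,G} (union, +1)
per-site changes: [4, 2, 4, 3, 2]; total = 15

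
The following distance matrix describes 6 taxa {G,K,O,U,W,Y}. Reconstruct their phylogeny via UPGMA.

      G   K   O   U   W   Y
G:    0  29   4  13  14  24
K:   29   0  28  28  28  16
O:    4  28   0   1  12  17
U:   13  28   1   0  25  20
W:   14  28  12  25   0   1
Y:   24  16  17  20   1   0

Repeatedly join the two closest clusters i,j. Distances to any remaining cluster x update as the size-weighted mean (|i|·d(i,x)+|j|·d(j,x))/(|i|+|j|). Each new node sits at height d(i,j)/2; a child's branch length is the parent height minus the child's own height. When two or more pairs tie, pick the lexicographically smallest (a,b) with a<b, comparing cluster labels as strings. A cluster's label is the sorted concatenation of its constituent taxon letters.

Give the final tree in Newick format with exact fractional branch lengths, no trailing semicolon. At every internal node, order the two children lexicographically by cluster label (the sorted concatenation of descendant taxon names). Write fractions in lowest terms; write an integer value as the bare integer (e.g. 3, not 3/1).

1. join O+U (d=1) ⇒ OU; edges |O|=1/2, |U|=1/2
  updated: d(G,OU)=17/2, d(K,OU)=28, d(OU,W)=37/2, d(OU,Y)=37/2
2. join W+Y (d=1) ⇒ WY; edges |W|=1/2, |Y|=1/2
  updated: d(G,WY)=19, d(K,WY)=22, d(OU,WY)=37/2
3. join G+OU (d=17/2) ⇒ GOU; edges |G|=17/4, |OU|=15/4
  updated: d(GOU,K)=85/3, d(GOU,WY)=56/3
4. join GOU+WY (d=56/3) ⇒ GOUWY; edges |GOU|=61/12, |WY|=53/6
  updated: d(GOUWY,K)=129/5
5. join GOUWY+K (d=129/5) ⇒ GKOUWY; edges |GOUWY|=107/30, |K|=129/10
final tree: (((G:17/4,(O:1/2,U:1/2):15/4):61/12,(W:1/2,Y:1/2):53/6):107/30,K:129/10)
total length: 2423/60

(((G:17/4,(O:1/2,U:1/2):15/4):61/12,(W:1/2,Y:1/2):53/6):107/30,K:129/10)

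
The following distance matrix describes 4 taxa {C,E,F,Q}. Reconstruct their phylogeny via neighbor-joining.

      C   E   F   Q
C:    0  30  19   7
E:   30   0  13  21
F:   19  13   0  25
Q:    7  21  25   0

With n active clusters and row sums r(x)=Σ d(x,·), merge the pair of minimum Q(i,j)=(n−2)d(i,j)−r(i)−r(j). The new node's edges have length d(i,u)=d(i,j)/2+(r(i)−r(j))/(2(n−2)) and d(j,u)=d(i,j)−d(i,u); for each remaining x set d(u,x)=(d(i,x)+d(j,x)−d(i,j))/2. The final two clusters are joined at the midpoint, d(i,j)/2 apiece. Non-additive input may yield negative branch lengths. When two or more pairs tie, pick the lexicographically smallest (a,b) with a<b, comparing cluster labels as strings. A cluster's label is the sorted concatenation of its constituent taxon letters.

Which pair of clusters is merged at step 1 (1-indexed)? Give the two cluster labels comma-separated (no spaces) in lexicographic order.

1. join C+Q (d=7, Q=-95) ⇒ CQ; edges |C|=17/4, |Q|=11/4
  updated: d(CQ,E)=22, d(CQ,F)=37/2
2. join CQ+E (d=22, Q=-107/2) ⇒ CEQ; edges |CQ|=55/4, |E|=33/4
  updated: d(CEQ,F)=19/4
3. join CEQ+F (d=19/4) ⇒ CEFQ; edges |CEQ|=19/8, |F|=19/8
final tree: (((C:17/4,Q:11/4):55/4,E:33/4):19/8,F:19/8)
total length: 135/4

C,Q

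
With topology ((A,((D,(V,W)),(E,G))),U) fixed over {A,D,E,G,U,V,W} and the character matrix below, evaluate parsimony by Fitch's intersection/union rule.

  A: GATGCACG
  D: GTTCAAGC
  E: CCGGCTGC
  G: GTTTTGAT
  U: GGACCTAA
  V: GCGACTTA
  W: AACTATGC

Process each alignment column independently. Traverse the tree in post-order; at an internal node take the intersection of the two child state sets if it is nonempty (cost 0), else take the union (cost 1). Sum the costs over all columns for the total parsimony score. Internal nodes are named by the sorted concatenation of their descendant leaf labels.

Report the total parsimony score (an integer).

VW@0: {G} ∪ {A} = {A,G} (union, +1)
DVW@0: {G} ∩ {A,G} = {G} (intersection, +0)
EG@0: {C} ∪ {G} = {C,G} (union, +1)
DEGVW@0: {G} ∩ {C,G} = {G} (intersection, +0)
ADEGVW@0: {G} ∩ {G} = {G} (intersection, +0)
ADEGUVW@0: {G} ∩ {G} = {G} (intersection, +0)
VW@1: {C} ∪ {A} = {A,C} (union, +1)
DVW@1: {T} ∪ {A,C} = {A,C,T} (union, +1)
EG@1: {C} ∪ {T} = {C,T} (union, +1)
DEGVW@1: {A,C,T} ∩ {C,T} = {C,T} (intersection, +0)
ADEGVW@1: {A} ∪ {C,T} = {A,C,T} (union, +1)
ADEGUVW@1: {A,C,T} ∪ {G} = {A,C,G,T} (union, +1)
VW@2: {G} ∪ {C} = {C,G} (union, +1)
DVW@2: {T} ∪ {C,G} = {C,G,T} (union, +1)
EG@2: {G} ∪ {T} = {G,T} (union, +1)
DEGVW@2: {C,G,T} ∩ {G,T} = {G,T} (intersection, +0)
ADEGVW@2: {T} ∩ {G,T} = {T} (intersection, +0)
ADEGUVW@2: {T} ∪ {A} = {A,T} (union, +1)
VW@3: {A} ∪ {T} = {A,T} (union, +1)
DVW@3: {C} ∪ {A,T} = {A,C,T} (union, +1)
EG@3: {G} ∪ {T} = {G,T} (union, +1)
DEGVW@3: {A,C,T} ∩ {G,T} = {T} (intersection, +0)
ADEGVW@3: {G} ∪ {T} = {G,T} (union, +1)
ADEGUVW@3: {G,T} ∪ {C} = {C,G,T} (union, +1)
VW@4: {C} ∪ {A} = {A,C} (union, +1)
DVW@4: {A} ∩ {A,C} = {A} (intersection, +0)
EG@4: {C} ∪ {T} = {C,T} (union, +1)
DEGVW@4: {A} ∪ {C,T} = {A,C,T} (union, +1)
ADEGVW@4: {C} ∩ {A,C,T} = {C} (intersection, +0)
ADEGUVW@4: {C} ∩ {C} = {C} (intersection, +0)
VW@5: {T} ∩ {T} = {T} (intersection, +0)
DVW@5: {A} ∪ {T} = {A,T} (union, +1)
EG@5: {T} ∪ {G} = {G,T} (union, +1)
DEGVW@5: {A,T} ∩ {G,T} = {T} (intersection, +0)
ADEGVW@5: {A} ∪ {T} = {A,T} (union, +1)
ADEGUVW@5: {A,T} ∩ {T} = {T} (intersection, +0)
VW@6: {T} ∪ {G} = {G,T} (union, +1)
DVW@6: {G} ∩ {G,T} = {G} (intersection, +0)
EG@6: {G} ∪ {A} = {A,G} (union, +1)
DEGVW@6: {G} ∩ {A,G} = {G} (intersection, +0)
ADEGVW@6: {C} ∪ {G} = {C,G} (union, +1)
ADEGUVW@6: {C,G} ∪ {A} = {A,C,G} (union, +1)
VW@7: {A} ∪ {C} = {A,C} (union, +1)
DVW@7: {C} ∩ {A,C} = {C} (intersection, +0)
EG@7: {C} ∪ {T} = {C,T} (union, +1)
DEGVW@7: {C} ∩ {C,T} = {C} (intersection, +0)
ADEGVW@7: {G} ∪ {C} = {C,G} (union, +1)
ADEGUVW@7: {C,G} ∪ {A} = {A,C,G} (union, +1)
per-site changes: [2, 5, 4, 5, 3, 3, 4, 4]; total = 30

30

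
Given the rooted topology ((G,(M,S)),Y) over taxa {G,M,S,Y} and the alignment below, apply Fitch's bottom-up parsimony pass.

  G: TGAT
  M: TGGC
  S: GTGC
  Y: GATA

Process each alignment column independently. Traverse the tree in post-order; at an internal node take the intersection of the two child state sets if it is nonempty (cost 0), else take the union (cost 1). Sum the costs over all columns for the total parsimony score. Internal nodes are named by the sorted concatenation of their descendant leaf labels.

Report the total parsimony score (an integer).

MS@0: {T} ∪ {G} = {G,T} (union, +1)
GMS@0: {T} ∩ {G,T} = {T} (intersection, +0)
GMSY@0: {T} ∪ {G} = {G,T} (union, +1)
MS@1: {G} ∪ {T} = {G,T} (union, +1)
GMS@1: {G} ∩ {G,T} = {G} (intersection, +0)
GMSY@1: {G} ∪ {A} = {A,G} (union, +1)
MS@2: {G} ∩ {G} = {G} (intersection, +0)
GMS@2: {A} ∪ {G} = {A,G} (union, +1)
GMSY@2: {A,G} ∪ {T} = {A,G,T} (union, +1)
MS@3: {C} ∩ {C} = {C} (intersection, +0)
GMS@3: {T} ∪ {C} = {C,T} (union, +1)
GMSY@3: {C,T} ∪ {A} = {A,C,T} (union, +1)
per-site changes: [2, 2, 2, 2]; total = 8

8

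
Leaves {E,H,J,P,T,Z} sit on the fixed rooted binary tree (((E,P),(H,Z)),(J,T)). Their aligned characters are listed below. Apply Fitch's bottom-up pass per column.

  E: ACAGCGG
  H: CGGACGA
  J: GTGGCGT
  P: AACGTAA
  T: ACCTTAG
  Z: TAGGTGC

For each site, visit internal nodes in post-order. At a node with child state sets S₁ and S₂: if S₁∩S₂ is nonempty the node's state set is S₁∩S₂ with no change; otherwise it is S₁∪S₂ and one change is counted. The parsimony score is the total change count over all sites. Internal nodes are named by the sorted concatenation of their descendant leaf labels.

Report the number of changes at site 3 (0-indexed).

[col 0] EP: children E:{A}, P:{A} ∩→ {A}; cost 0
[col 0] HZ: children H:{C}, Z:{T} ∪→ {C,T}; cost 1
[col 0] EHPZ: children EP:{A}, HZ:{C,T} ∪→ {A,C,T}; cost 1
[col 0] JT: children J:{G}, T:{A} ∪→ {A,G}; cost 1
[col 0] EHJPTZ: children EHPZ:{A,C,T}, JT:{A,G} ∩→ {A}; cost 0
[col 1] EP: children E:{C}, P:{A} ∪→ {A,C}; cost 1
[col 1] HZ: children H:{G}, Z:{A} ∪→ {A,G}; cost 1
[col 1] EHPZ: children EP:{A,C}, HZ:{A,G} ∩→ {A}; cost 0
[col 1] JT: children J:{T}, T:{C} ∪→ {C,T}; cost 1
[col 1] EHJPTZ: children EHPZ:{A}, JT:{C,T} ∪→ {A,C,T}; cost 1
[col 2] EP: children E:{A}, P:{C} ∪→ {A,C}; cost 1
[col 2] HZ: children H:{G}, Z:{G} ∩→ {G}; cost 0
[col 2] EHPZ: children EP:{A,C}, HZ:{G} ∪→ {A,C,G}; cost 1
[col 2] JT: children J:{G}, T:{C} ∪→ {C,G}; cost 1
[col 2] EHJPTZ: children EHPZ:{A,C,G}, JT:{C,G} ∩→ {C,G}; cost 0
[col 3] EP: children E:{G}, P:{G} ∩→ {G}; cost 0
[col 3] HZ: children H:{A}, Z:{G} ∪→ {A,G}; cost 1
[col 3] EHPZ: children EP:{G}, HZ:{A,G} ∩→ {G}; cost 0
[col 3] JT: children J:{G}, T:{T} ∪→ {G,T}; cost 1
[col 3] EHJPTZ: children EHPZ:{G}, JT:{G,T} ∩→ {G}; cost 0
[col 4] EP: children E:{C}, P:{T} ∪→ {C,T}; cost 1
[col 4] HZ: children H:{C}, Z:{T} ∪→ {C,T}; cost 1
[col 4] EHPZ: children EP:{C,T}, HZ:{C,T} ∩→ {C,T}; cost 0
[col 4] JT: children J:{C}, T:{T} ∪→ {C,T}; cost 1
[col 4] EHJPTZ: children EHPZ:{C,T}, JT:{C,T} ∩→ {C,T}; cost 0
[col 5] EP: children E:{G}, P:{A} ∪→ {A,G}; cost 1
[col 5] HZ: children H:{G}, Z:{G} ∩→ {G}; cost 0
[col 5] EHPZ: children EP:{A,G}, HZ:{G} ∩→ {G}; cost 0
[col 5] JT: children J:{G}, T:{A} ∪→ {A,G}; cost 1
[col 5] EHJPTZ: children EHPZ:{G}, JT:{A,G} ∩→ {G}; cost 0
[col 6] EP: children E:{G}, P:{A} ∪→ {A,G}; cost 1
[col 6] HZ: children H:{A}, Z:{C} ∪→ {A,C}; cost 1
[col 6] EHPZ: children EP:{A,G}, HZ:{A,C} ∩→ {A}; cost 0
[col 6] JT: children J:{T}, T:{G} ∪→ {G,T}; cost 1
[col 6] EHJPTZ: children EHPZ:{A}, JT:{G,T} ∪→ {A,G,T}; cost 1
per-site changes: [3, 4, 3, 2, 3, 2, 4]; total = 21

2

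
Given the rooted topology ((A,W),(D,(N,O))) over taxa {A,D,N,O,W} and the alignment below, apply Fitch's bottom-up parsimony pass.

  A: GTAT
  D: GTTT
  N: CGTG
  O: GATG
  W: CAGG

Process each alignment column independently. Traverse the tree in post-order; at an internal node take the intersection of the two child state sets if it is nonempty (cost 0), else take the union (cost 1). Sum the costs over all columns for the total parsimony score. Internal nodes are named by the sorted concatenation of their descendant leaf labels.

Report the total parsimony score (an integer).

9

site 0, node AW: A={G} ∪ W={C} → {C,G} (+1)
site 0, node NO: N={C} ∪ O={G} → {C,G} (+1)
site 0, node DNO: D={G} ∩ NO={C,G} → {G} (+0)
site 0, node ADNOW: AW={C,G} ∩ DNO={G} → {G} (+0)
site 1, node AW: A={T} ∪ W={A} → {A,T} (+1)
site 1, node NO: N={G} ∪ O={A} → {A,G} (+1)
site 1, node DNO: D={T} ∪ NO={A,G} → {A,G,T} (+1)
site 1, node ADNOW: AW={A,T} ∩ DNO={A,G,T} → {A,T} (+0)
site 2, node AW: A={A} ∪ W={G} → {A,G} (+1)
site 2, node NO: N={T} ∩ O={T} → {T} (+0)
site 2, node DNO: D={T} ∩ NO={T} → {T} (+0)
site 2, node ADNOW: AW={A,G} ∪ DNO={T} → {A,G,T} (+1)
site 3, node AW: A={T} ∪ W={G} → {G,T} (+1)
site 3, node NO: N={G} ∩ O={G} → {G} (+0)
site 3, node DNO: D={T} ∪ NO={G} → {G,T} (+1)
site 3, node ADNOW: AW={G,T} ∩ DNO={G,T} → {G,T} (+0)
per-site changes: [2, 3, 2, 2]; total = 9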